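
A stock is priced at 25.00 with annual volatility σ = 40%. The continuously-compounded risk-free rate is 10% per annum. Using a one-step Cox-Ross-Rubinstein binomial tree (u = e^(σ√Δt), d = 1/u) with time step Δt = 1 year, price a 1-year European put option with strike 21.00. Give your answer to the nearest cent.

1.81

CRR parameters: u = e^(σ√Δt) = e^(0.4·√1) = 1.4918, d = 1/u = 0.6703
Per-period rate: rΔt = 0.1·1 = 0.1, so R = e^0.1 = 1.1052
Risk-neutral probability p = (e^0.1 − 0.6703)/(1.4918 − 0.6703) = 0.4349/0.8215 = 0.5293
Terminal stock prices: S_u = 37.3, S_d = 16.76
Terminal payoffs (K − S): max(-16.3, 0) = 0, max(4.242, 0) = 4.242
Node 0 (S = 25): V_0 = e^(−0.1)·[0.5293·0.0000 + 0.4707·4.2420] = 1.8066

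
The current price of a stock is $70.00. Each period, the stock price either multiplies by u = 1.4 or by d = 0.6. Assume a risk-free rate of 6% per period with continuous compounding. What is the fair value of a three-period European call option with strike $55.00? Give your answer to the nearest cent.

Risk-neutral probability p = (e^0.06 − 0.6)/(1.4 − 0.6) = 0.4618/0.8000 = 0.5773
Terminal stock prices: S_uuu = 192.1, S_uud = 82.32, S_udd = 35.28, S_ddd = 15.12
Terminal payoffs (S − K): max(137.1, 0) = 137.1, max(27.32, 0) = 27.32, max(-19.72, 0) = 0, max(-39.88, 0) = 0
Node uu (S = 137.2): V_uu = e^(−0.06)·[0.5773·137.0800 + 0.4227·27.3200] = 85.4030
Node ud (S = 58.8): V_ud = e^(−0.06)·[0.5773·27.3200 + 0.4227·0.0000] = 14.8532
Node dd (S = 25.2): V_dd = e^(−0.06)·[0.5773·0.0000 + 0.4227·0.0000] = 0.0000
Node u (S = 98): V_u = e^(−0.06)·[0.5773·85.4030 + 0.4227·14.8532] = 52.3445
Node d (S = 42): V_d = e^(−0.06)·[0.5773·14.8532 + 0.4227·0.0000] = 8.0754
Node 0 (S = 70): V_0 = e^(−0.06)·[0.5773·52.3445 + 0.4227·8.0754] = 31.6732

$31.67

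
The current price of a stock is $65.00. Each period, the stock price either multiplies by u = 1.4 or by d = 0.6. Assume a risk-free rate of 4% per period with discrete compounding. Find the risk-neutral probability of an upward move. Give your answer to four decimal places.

Risk-neutral probability p = (1 + 0.04 − 0.6)/(1.4 − 0.6) = 0.4400/0.8000 = 0.5500

p = 0.5500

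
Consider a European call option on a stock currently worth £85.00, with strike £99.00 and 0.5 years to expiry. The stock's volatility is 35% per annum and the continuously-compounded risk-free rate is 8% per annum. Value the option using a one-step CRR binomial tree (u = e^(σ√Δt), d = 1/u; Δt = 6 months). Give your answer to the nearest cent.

CRR parameters: u = e^(σ√Δt) = e^(0.35·√0.5) = 1.2808, d = 1/u = 0.7808
Per-period rate: rΔt = 0.08·0.5 = 0.04, so R = e^0.04 = 1.0408
Risk-neutral probability p = (e^0.04 − 0.7808)/(1.2808 − 0.7808) = 0.2601/0.5000 = 0.5201
Terminal stock prices: S_u = 108.9, S_d = 66.36
Terminal payoffs (S − K): max(9.868, 0) = 9.868, max(-32.64, 0) = 0
Node 0 (S = 85): V_0 = e^(−0.04)·[0.5201·9.8683 + 0.4799·0.0000] = 4.9308

£4.93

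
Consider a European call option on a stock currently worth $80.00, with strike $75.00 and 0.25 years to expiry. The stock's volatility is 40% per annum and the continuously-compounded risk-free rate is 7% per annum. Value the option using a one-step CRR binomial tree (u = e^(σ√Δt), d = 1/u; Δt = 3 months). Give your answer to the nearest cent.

$11.03

CRR parameters: u = e^(σ√Δt) = e^(0.4·√0.25) = 1.2214, d = 1/u = 0.8187
Per-period rate: rΔt = 0.07·0.25 = 0.0175, so R = e^0.0175 = 1.0177
Risk-neutral probability p = (e^0.0175 − 0.8187)/(1.2214 − 0.8187) = 0.1989/0.4027 = 0.4940
Terminal stock prices: S_u = 97.71, S_d = 65.5
Terminal payoffs (S − K): max(22.71, 0) = 22.71, max(-9.502, 0) = 0
Node 0 (S = 80): V_0 = e^(−0.0175)·[0.4940·22.7122 + 0.5060·0.0000] = 11.0254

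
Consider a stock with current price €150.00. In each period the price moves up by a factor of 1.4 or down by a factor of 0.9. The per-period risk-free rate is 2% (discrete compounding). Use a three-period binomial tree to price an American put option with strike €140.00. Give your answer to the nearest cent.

Risk-neutral probability p = (1 + 0.02 − 0.9)/(1.4 − 0.9) = 0.1200/0.5000 = 0.2400
Terminal stock prices: S_uuu = 411.6, S_uud = 264.6, S_udd = 170.1, S_ddd = 109.4
Terminal payoffs (K − S): max(-271.6, 0) = 0, max(-124.6, 0) = 0, max(-30.1, 0) = 0, max(30.65, 0) = 30.65
Node uu (S = 294): continuation = 1/1.02·[0.2400·0.0000 + 0.7600·0.0000] = 0.0000; exercise value = 0.0000 ≤ continuation, so V_uu = 0.0000
Node ud (S = 189): continuation = 1/1.02·[0.2400·0.0000 + 0.7600·0.0000] = 0.0000; exercise value = 0.0000 ≤ continuation, so V_ud = 0.0000
Node dd (S = 121.5): continuation = 1/1.02·[0.2400·0.0000 + 0.7600·30.6500] = 22.8373; exercise value = 18.5000 ≤ continuation, so V_dd = 22.8373
Node u (S = 210): continuation = 1/1.02·[0.2400·0.0000 + 0.7600·0.0000] = 0.0000; exercise value = 0.0000 ≤ continuation, so V_u = 0.0000
Node d (S = 135): continuation = 1/1.02·[0.2400·0.0000 + 0.7600·22.8373] = 17.0160; exercise value = 5.0000 ≤ continuation, so V_d = 17.0160
Node 0 (S = 150): continuation = 1/1.02·[0.2400·0.0000 + 0.7600·17.0160] = 12.6786; exercise value = 0.0000 ≤ continuation, so V_0 = 12.6786

€12.68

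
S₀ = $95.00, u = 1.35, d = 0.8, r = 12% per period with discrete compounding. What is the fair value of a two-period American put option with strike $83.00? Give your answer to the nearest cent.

$3.09

Risk-neutral probability p = (1 + 0.12 − 0.8)/(1.35 − 0.8) = 0.3200/0.5500 = 0.5818
Terminal stock prices: S_uu = 173.1, S_ud = 102.6, S_dd = 60.8
Terminal payoffs (K − S): max(-90.14, 0) = 0, max(-19.6, 0) = 0, max(22.2, 0) = 22.2
Node u (S = 128.2): continuation = 1/1.12·[0.5818·0.0000 + 0.4182·0.0000] = 0.0000; exercise value = 0.0000 ≤ continuation, so V_u = 0.0000
Node d (S = 76): continuation = 1/1.12·[0.5818·0.0000 + 0.4182·22.2000] = 8.2890; exercise value = 7.0000 ≤ continuation, so V_d = 8.2890
Node 0 (S = 95): continuation = 1/1.12·[0.5818·0.0000 + 0.4182·8.2890] = 3.0949; exercise value = 0.0000 ≤ continuation, so V_0 = 3.0949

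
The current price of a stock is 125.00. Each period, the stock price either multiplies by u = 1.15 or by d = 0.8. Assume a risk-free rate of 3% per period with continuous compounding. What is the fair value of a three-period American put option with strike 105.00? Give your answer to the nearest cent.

Risk-neutral probability p = (e^0.03 − 0.8)/(1.15 − 0.8) = 0.2305/0.3500 = 0.6584
Terminal stock prices: S_uuu = 190.1, S_uud = 132.2, S_udd = 92, S_ddd = 64
Terminal payoffs (K − S): max(-85.11, 0) = 0, max(-27.25, 0) = 0, max(13, 0) = 13, max(41, 0) = 41
Node uu (S = 165.3): continuation = e^(−0.03)·[0.6584·0.0000 + 0.3416·0.0000] = 0.0000; exercise value = 0.0000 ≤ continuation, so V_uu = 0.0000
Node ud (S = 115): continuation = e^(−0.03)·[0.6584·0.0000 + 0.3416·13.0000] = 4.3090; exercise value = 0.0000 ≤ continuation, so V_ud = 4.3090
Node dd (S = 80): continuation = e^(−0.03)·[0.6584·13.0000 + 0.3416·41.0000] = 21.8968; exercise value = 25.0000 > continuation, so V_dd = 25.0000 (exercise)
Node u (S = 143.8): continuation = e^(−0.03)·[0.6584·0.0000 + 0.3416·4.3090] = 1.4283; exercise value = 0.0000 ≤ continuation, so V_u = 1.4283
Node d (S = 100): continuation = e^(−0.03)·[0.6584·4.3090 + 0.3416·25.0000] = 11.0400; exercise value = 5.0000 ≤ continuation, so V_d = 11.0400
Node 0 (S = 125): continuation = e^(−0.03)·[0.6584·1.4283 + 0.3416·11.0400] = 4.5720; exercise value = 0.0000 ≤ continuation, so V_0 = 4.5720

4.57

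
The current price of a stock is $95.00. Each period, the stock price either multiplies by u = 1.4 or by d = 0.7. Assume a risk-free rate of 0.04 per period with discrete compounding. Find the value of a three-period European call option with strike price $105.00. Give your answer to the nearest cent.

Risk-neutral probability p = (1 + 0.04 − 0.7)/(1.4 − 0.7) = 0.3400/0.7000 = 0.4857
Terminal stock prices: S_uuu = 260.7, S_uud = 130.3, S_udd = 65.17, S_ddd = 32.58
Terminal payoffs (S − K): max(155.7, 0) = 155.7, max(25.34, 0) = 25.34, max(-39.83, 0) = 0, max(-72.42, 0) = 0
Node uu (S = 186.2): V_uu = 1/1.04·[0.4857·155.6800 + 0.5143·25.3400] = 85.2385
Node ud (S = 93.1): V_ud = 1/1.04·[0.4857·25.3400 + 0.5143·0.0000] = 11.8346
Node dd (S = 46.55): V_dd = 1/1.04·[0.4857·0.0000 + 0.5143·0.0000] = 0.0000
Node u (S = 133): V_u = 1/1.04·[0.4857·85.2385 + 0.5143·11.8346] = 45.6615
Node d (S = 66.5): V_d = 1/1.04·[0.4857·11.8346 + 0.5143·0.0000] = 5.5272
Node 0 (S = 95): V_0 = 1/1.04·[0.4857·45.6615 + 0.5143·5.5272] = 24.0586

$24.06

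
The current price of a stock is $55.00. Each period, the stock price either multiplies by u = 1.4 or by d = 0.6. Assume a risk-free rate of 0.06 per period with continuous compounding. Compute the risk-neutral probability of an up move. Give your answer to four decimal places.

p = 0.5773

Risk-neutral probability p = (e^0.06 − 0.6)/(1.4 − 0.6) = 0.4618/0.8000 = 0.5773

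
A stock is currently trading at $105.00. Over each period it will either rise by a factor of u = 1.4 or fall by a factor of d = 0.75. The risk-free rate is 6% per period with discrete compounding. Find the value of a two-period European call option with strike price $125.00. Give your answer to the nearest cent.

Risk-neutral probability p = (1 + 0.06 − 0.75)/(1.4 − 0.75) = 0.3100/0.6500 = 0.4769
Terminal stock prices: S_uu = 205.8, S_ud = 110.2, S_dd = 59.06
Terminal payoffs (S − K): max(80.8, 0) = 80.8, max(-14.75, 0) = 0, max(-65.94, 0) = 0
Node u (S = 147): V_u = 1/1.06·[0.4769·80.8000 + 0.5231·0.0000] = 36.3541
Node d (S = 78.75): V_d = 1/1.06·[0.4769·0.0000 + 0.5231·0.0000] = 0.0000
Node 0 (S = 105): V_0 = 1/1.06·[0.4769·36.3541 + 0.5231·0.0000] = 16.3567

$16.36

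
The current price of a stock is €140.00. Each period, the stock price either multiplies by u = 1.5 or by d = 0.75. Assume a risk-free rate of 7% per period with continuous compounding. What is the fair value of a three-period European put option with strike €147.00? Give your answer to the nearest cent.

Risk-neutral probability p = (e^0.07 − 0.75)/(1.5 − 0.75) = 0.3225/0.7500 = 0.4300
Terminal stock prices: S_uuu = 472.5, S_uud = 236.2, S_udd = 118.1, S_ddd = 59.06
Terminal payoffs (K − S): max(-325.5, 0) = 0, max(-89.25, 0) = 0, max(28.88, 0) = 28.88, max(87.94, 0) = 87.94
Node uu (S = 315): V_uu = e^(−0.07)·[0.4300·0.0000 + 0.5700·0.0000] = 0.0000
Node ud (S = 157.5): V_ud = e^(−0.07)·[0.4300·0.0000 + 0.5700·28.8750] = 15.3457
Node dd (S = 78.75): V_dd = e^(−0.07)·[0.4300·28.8750 + 0.5700·87.9375] = 58.3119
Node u (S = 210): V_u = e^(−0.07)·[0.4300·0.0000 + 0.5700·15.3457] = 8.1556
Node d (S = 105): V_d = e^(−0.07)·[0.4300·15.3457 + 0.5700·58.3119] = 37.1428
Node 0 (S = 140): V_0 = e^(−0.07)·[0.4300·8.1556 + 0.5700·37.1428] = 23.0096

€23.01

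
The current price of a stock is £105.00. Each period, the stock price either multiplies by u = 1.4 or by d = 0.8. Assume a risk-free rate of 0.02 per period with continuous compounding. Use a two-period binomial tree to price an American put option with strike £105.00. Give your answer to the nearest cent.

Risk-neutral probability p = (e^0.02 − 0.8)/(1.4 − 0.8) = 0.2202/0.6000 = 0.3670
Terminal stock prices: S_uu = 205.8, S_ud = 117.6, S_dd = 67.2
Terminal payoffs (K − S): max(-100.8, 0) = 0, max(-12.6, 0) = 0, max(37.8, 0) = 37.8
Node u (S = 147): continuation = e^(−0.02)·[0.3670·0.0000 + 0.6330·0.0000] = 0.0000; exercise value = 0.0000 ≤ continuation, so V_u = 0.0000
Node d (S = 84): continuation = e^(−0.02)·[0.3670·0.0000 + 0.6330·37.8000] = 23.4535; exercise value = 21.0000 ≤ continuation, so V_d = 23.4535
Node 0 (S = 105): continuation = e^(−0.02)·[0.3670·0.0000 + 0.6330·23.4535] = 14.5521; exercise value = 0.0000 ≤ continuation, so V_0 = 14.5521

£14.55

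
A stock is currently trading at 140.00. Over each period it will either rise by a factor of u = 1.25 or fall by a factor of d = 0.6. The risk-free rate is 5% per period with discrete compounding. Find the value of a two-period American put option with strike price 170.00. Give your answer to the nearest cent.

37.76

Risk-neutral probability p = (1 + 0.05 − 0.6)/(1.25 − 0.6) = 0.4500/0.6500 = 0.6923
Terminal stock prices: S_uu = 218.8, S_ud = 105, S_dd = 50.4
Terminal payoffs (K − S): max(-48.75, 0) = 0, max(65, 0) = 65, max(119.6, 0) = 119.6
Node u (S = 175): continuation = 1/1.05·[0.6923·0.0000 + 0.3077·65.0000] = 19.0476; exercise value = 0.0000 ≤ continuation, so V_u = 19.0476
Node d (S = 84): continuation = 1/1.05·[0.6923·65.0000 + 0.3077·119.6000] = 77.9048; exercise value = 86.0000 > continuation, so V_d = 86.0000 (exercise)
Node 0 (S = 140): continuation = 1/1.05·[0.6923·19.0476 + 0.3077·86.0000] = 37.7603; exercise value = 30.0000 ≤ continuation, so V_0 = 37.7603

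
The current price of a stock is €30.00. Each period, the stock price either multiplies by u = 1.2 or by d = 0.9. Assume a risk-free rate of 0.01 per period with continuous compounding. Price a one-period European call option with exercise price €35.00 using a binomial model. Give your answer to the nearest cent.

€0.36

Risk-neutral probability p = (e^0.01 − 0.9)/(1.2 − 0.9) = 0.1101/0.3000 = 0.3668
Terminal stock prices: S_u = 36, S_d = 27
Terminal payoffs (S − K): max(1, 0) = 1, max(-8, 0) = 0
Node 0 (S = 30): V_0 = e^(−0.01)·[0.3668·1.0000 + 0.6332·0.0000] = 0.3632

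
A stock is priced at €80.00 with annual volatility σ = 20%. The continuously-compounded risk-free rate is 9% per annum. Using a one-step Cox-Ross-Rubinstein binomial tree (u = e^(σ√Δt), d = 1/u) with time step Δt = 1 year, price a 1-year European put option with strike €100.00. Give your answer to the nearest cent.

CRR parameters: u = e^(σ√Δt) = e^(0.2·√1) = 1.2214, d = 1/u = 0.8187
Per-period rate: rΔt = 0.09·1 = 0.09, so R = e^0.09 = 1.0942
Risk-neutral probability p = (e^0.09 − 0.8187)/(1.2214 − 0.8187) = 0.2754/0.4027 = 0.6840
Terminal stock prices: S_u = 97.71, S_d = 65.5
Terminal payoffs (K − S): max(2.288, 0) = 2.288, max(34.5, 0) = 34.5
Node 0 (S = 80): V_0 = e^(−0.09)·[0.6840·2.2878 + 0.3160·34.5015] = 11.3931

€11.39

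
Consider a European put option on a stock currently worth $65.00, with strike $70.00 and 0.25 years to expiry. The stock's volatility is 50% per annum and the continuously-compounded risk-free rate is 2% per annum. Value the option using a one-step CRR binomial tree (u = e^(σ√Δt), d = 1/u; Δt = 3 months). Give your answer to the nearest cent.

CRR parameters: u = e^(σ√Δt) = e^(0.5·√0.25) = 1.2840, d = 1/u = 0.7788
Per-period rate: rΔt = 0.02·0.25 = 0.005, so R = e^0.005 = 1.0050
Risk-neutral probability p = (e^0.005 − 0.7788)/(1.2840 − 0.7788) = 0.2262/0.5052 = 0.4477
Terminal stock prices: S_u = 83.46, S_d = 50.62
Terminal payoffs (K − S): max(-13.46, 0) = 0, max(19.38, 0) = 19.38
Node 0 (S = 65): V_0 = e^(−0.005)·[0.4477·0.0000 + 0.5523·19.3779] = 10.6482

$10.65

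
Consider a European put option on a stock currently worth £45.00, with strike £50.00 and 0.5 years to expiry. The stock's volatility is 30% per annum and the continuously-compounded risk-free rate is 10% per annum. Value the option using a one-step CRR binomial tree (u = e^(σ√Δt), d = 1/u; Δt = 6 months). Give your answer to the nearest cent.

£5.60

CRR parameters: u = e^(σ√Δt) = e^(0.3·√0.5) = 1.2363, d = 1/u = 0.8089
Per-period rate: rΔt = 0.1·0.5 = 0.05, so R = e^0.05 = 1.0513
Risk-neutral probability p = (e^0.05 − 0.8089)/(1.2363 − 0.8089) = 0.2424/0.4275 = 0.5671
Terminal stock prices: S_u = 55.63, S_d = 36.4
Terminal payoffs (K − S): max(-5.634, 0) = 0, max(13.6, 0) = 13.6
Node 0 (S = 45): V_0 = e^(−0.05)·[0.5671·0.0000 + 0.4329·13.6014] = 5.6007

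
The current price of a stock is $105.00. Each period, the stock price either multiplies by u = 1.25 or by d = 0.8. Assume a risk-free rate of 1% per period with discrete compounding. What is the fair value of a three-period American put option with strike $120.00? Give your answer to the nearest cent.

Risk-neutral probability p = (1 + 0.01 − 0.8)/(1.25 − 0.8) = 0.2100/0.4500 = 0.4667
Terminal stock prices: S_uuu = 205.1, S_uud = 131.2, S_udd = 84, S_ddd = 53.76
Terminal payoffs (K − S): max(-85.08, 0) = 0, max(-11.25, 0) = 0, max(36, 0) = 36, max(66.24, 0) = 66.24
Node uu (S = 164.1): continuation = 1/1.01·[0.4667·0.0000 + 0.5333·0.0000] = 0.0000; exercise value = 0.0000 ≤ continuation, so V_uu = 0.0000
Node ud (S = 105): continuation = 1/1.01·[0.4667·0.0000 + 0.5333·36.0000] = 19.0099; exercise value = 15.0000 ≤ continuation, so V_ud = 19.0099
Node dd (S = 67.2): continuation = 1/1.01·[0.4667·36.0000 + 0.5333·66.2400] = 51.6119; exercise value = 52.8000 > continuation, so V_dd = 52.8000 (exercise)
Node u (S = 131.2): continuation = 1/1.01·[0.4667·0.0000 + 0.5333·19.0099] = 10.0382; exercise value = 0.0000 ≤ continuation, so V_u = 10.0382
Node d (S = 84): continuation = 1/1.01·[0.4667·19.0099 + 0.5333·52.8000] = 36.6646; exercise value = 36.0000 ≤ continuation, so V_d = 36.6646
Node 0 (S = 105): continuation = 1/1.01·[0.4667·10.0382 + 0.5333·36.6646] = 23.9990; exercise value = 15.0000 ≤ continuation, so V_0 = 23.9990

$24.00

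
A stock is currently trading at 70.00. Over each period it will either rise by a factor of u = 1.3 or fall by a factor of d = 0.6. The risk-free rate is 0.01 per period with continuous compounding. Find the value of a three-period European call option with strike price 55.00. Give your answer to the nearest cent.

25.88

Risk-neutral probability p = (e^0.01 − 0.6)/(1.3 − 0.6) = 0.4101/0.7000 = 0.5858
Terminal stock prices: S_uuu = 153.8, S_uud = 70.98, S_udd = 32.76, S_ddd = 15.12
Terminal payoffs (S − K): max(98.79, 0) = 98.79, max(15.98, 0) = 15.98, max(-22.24, 0) = 0, max(-39.88, 0) = 0
Node uu (S = 118.3): V_uu = e^(−0.01)·[0.5858·98.7900 + 0.4142·15.9800] = 63.8473
Node ud (S = 54.6): V_ud = e^(−0.01)·[0.5858·15.9800 + 0.4142·0.0000] = 9.2677
Node dd (S = 25.2): V_dd = e^(−0.01)·[0.5858·0.0000 + 0.4142·0.0000] = 0.0000
Node u (S = 91): V_u = e^(−0.01)·[0.5858·63.8473 + 0.4142·9.2677] = 40.8293
Node d (S = 42): V_d = e^(−0.01)·[0.5858·9.2677 + 0.4142·0.0000] = 5.3749
Node 0 (S = 70): V_0 = e^(−0.01)·[0.5858·40.8293 + 0.4142·5.3749] = 25.8835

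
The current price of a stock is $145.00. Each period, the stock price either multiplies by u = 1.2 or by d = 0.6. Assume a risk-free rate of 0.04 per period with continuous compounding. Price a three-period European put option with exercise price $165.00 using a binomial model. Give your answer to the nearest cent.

Risk-neutral probability p = (e^0.04 − 0.6)/(1.2 − 0.6) = 0.4408/0.6000 = 0.7347
Terminal stock prices: S_uuu = 250.6, S_uud = 125.3, S_udd = 62.64, S_ddd = 31.32
Terminal payoffs (K − S): max(-85.56, 0) = 0, max(39.72, 0) = 39.72, max(102.4, 0) = 102.4, max(133.7, 0) = 133.7
Node uu (S = 208.8): V_uu = e^(−0.04)·[0.7347·0.0000 + 0.2653·39.7200] = 10.1251
Node ud (S = 104.4): V_ud = e^(−0.04)·[0.7347·39.7200 + 0.2653·102.3600] = 54.1303
Node dd (S = 52.2): V_dd = e^(−0.04)·[0.7347·102.3600 + 0.2653·133.6800] = 106.3303
Node u (S = 174): V_u = e^(−0.04)·[0.7347·10.1251 + 0.2653·54.1303] = 20.9456
Node d (S = 87): V_d = e^(−0.04)·[0.7347·54.1303 + 0.2653·106.3303] = 65.3142
Node 0 (S = 145): V_0 = e^(−0.04)·[0.7347·20.9456 + 0.2653·65.3142] = 31.4344

$31.43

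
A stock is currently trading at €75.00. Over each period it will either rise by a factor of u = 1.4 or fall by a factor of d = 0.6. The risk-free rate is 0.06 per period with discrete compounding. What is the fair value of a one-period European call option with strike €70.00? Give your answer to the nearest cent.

€18.99

Risk-neutral probability p = (1 + 0.06 − 0.6)/(1.4 − 0.6) = 0.4600/0.8000 = 0.5750
Terminal stock prices: S_u = 105, S_d = 45
Terminal payoffs (S − K): max(35, 0) = 35, max(-25, 0) = 0
Node 0 (S = 75): V_0 = 1/1.06·[0.5750·35.0000 + 0.4250·0.0000] = 18.9858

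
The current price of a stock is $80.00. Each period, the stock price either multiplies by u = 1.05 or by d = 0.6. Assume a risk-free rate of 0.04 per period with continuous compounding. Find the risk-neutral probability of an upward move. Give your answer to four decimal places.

p = 0.9796

Risk-neutral probability p = (e^0.04 − 0.6)/(1.05 − 0.6) = 0.4408/0.4500 = 0.9796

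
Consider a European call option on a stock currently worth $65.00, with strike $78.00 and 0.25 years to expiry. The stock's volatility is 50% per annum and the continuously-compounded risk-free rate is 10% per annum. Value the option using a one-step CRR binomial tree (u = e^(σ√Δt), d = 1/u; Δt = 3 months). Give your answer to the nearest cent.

$2.60

CRR parameters: u = e^(σ√Δt) = e^(0.5·√0.25) = 1.2840, d = 1/u = 0.7788
Per-period rate: rΔt = 0.1·0.25 = 0.025, so R = e^0.025 = 1.0253
Risk-neutral probability p = (e^0.025 − 0.7788)/(1.2840 − 0.7788) = 0.2465/0.5052 = 0.4879
Terminal stock prices: S_u = 83.46, S_d = 50.62
Terminal payoffs (S − K): max(5.462, 0) = 5.462, max(-27.38, 0) = 0
Node 0 (S = 65): V_0 = e^(−0.025)·[0.4879·5.4617 + 0.5121·0.0000] = 2.5991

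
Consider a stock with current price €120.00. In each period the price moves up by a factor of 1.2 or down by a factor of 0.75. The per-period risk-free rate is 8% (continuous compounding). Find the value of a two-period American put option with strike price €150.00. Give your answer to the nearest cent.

Risk-neutral probability p = (e^0.08 − 0.75)/(1.2 − 0.75) = 0.3333/0.4500 = 0.7406
Terminal stock prices: S_uu = 172.8, S_ud = 108, S_dd = 67.5
Terminal payoffs (K − S): max(-22.8, 0) = 0, max(42, 0) = 42, max(82.5, 0) = 82.5
Node u (S = 144): continuation = e^(−0.08)·[0.7406·0.0000 + 0.2594·42.0000] = 10.0557; exercise value = 6.0000 ≤ continuation, so V_u = 10.0557
Node d (S = 90): continuation = e^(−0.08)·[0.7406·42.0000 + 0.2594·82.5000] = 48.4675; exercise value = 60.0000 > continuation, so V_d = 60.0000 (exercise)
Node 0 (S = 120): continuation = e^(−0.08)·[0.7406·10.0557 + 0.2594·60.0000] = 21.2403; exercise value = 30.0000 > continuation, so V_0 = 30.0000 (exercise)

€30.00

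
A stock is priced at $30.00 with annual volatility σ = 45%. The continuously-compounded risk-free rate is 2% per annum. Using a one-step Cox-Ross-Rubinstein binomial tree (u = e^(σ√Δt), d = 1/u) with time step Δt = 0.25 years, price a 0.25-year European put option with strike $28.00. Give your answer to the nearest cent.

$2.19

CRR parameters: u = e^(σ√Δt) = e^(0.45·√0.25) = 1.2523, d = 1/u = 0.7985
Per-period rate: rΔt = 0.02·0.25 = 0.005, so R = e^0.005 = 1.0050
Risk-neutral probability p = (e^0.005 − 0.7985)/(1.2523 − 0.7985) = 0.2065/0.4538 = 0.4550
Terminal stock prices: S_u = 37.57, S_d = 23.96
Terminal payoffs (K − S): max(-9.57, 0) = 0, max(4.045, 0) = 4.045
Node 0 (S = 30): V_0 = e^(−0.005)·[0.4550·0.0000 + 0.5450·4.0445] = 2.1931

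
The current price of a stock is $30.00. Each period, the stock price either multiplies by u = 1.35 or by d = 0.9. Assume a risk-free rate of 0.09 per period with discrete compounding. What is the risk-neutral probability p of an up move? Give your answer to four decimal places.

p = 0.4222

Risk-neutral probability p = (1 + 0.09 − 0.9)/(1.35 − 0.9) = 0.1900/0.4500 = 0.4222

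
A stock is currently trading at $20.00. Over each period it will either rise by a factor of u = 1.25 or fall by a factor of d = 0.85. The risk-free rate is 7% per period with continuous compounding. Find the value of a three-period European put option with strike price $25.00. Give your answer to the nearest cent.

$2.75

Risk-neutral probability p = (e^0.07 − 0.85)/(1.25 − 0.85) = 0.2225/0.4000 = 0.5563
Terminal stock prices: S_uuu = 39.06, S_uud = 26.56, S_udd = 18.06, S_ddd = 12.28
Terminal payoffs (K − S): max(-14.06, 0) = 0, max(-1.562, 0) = 0, max(6.938, 0) = 6.938, max(12.72, 0) = 12.72
Node uu (S = 31.25): V_uu = e^(−0.07)·[0.5563·0.0000 + 0.4437·0.0000] = 0.0000
Node ud (S = 21.25): V_ud = e^(−0.07)·[0.5563·0.0000 + 0.4437·6.9375] = 2.8703
Node dd (S = 14.45): V_dd = e^(−0.07)·[0.5563·6.9375 + 0.4437·12.7175] = 8.8598
Node u (S = 25): V_u = e^(−0.07)·[0.5563·0.0000 + 0.4437·2.8703] = 1.1875
Node d (S = 17): V_d = e^(−0.07)·[0.5563·2.8703 + 0.4437·8.8598] = 5.1543
Node 0 (S = 20): V_0 = e^(−0.07)·[0.5563·1.1875 + 0.4437·5.1543] = 2.7484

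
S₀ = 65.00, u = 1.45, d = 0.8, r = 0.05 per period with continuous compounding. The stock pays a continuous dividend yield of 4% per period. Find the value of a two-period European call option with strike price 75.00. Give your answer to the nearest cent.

Per-period risk-free factor R = e^0.05 = 1.0513; dividend-adjusted growth = e^(0.05−0.04) = 1.0101.
Risk-neutral probability p = (1.0101 − 0.8)/(1.45 − 0.8) = 0.2101/0.6500 = 0.3232
Terminal stock prices: S_uu = 136.7, S_ud = 75.4, S_dd = 41.6
Terminal payoffs (S − K): max(61.66, 0) = 61.66, max(0.4, 0) = 0.4, max(-33.4, 0) = 0
Node u (S = 94.25): V_u = e^(−0.05)·[0.3232·61.6625 + 0.6768·0.4000] = 19.2122
Node d (S = 52): V_d = e^(−0.05)·[0.3232·0.4000 + 0.6768·0.0000] = 0.1230
Node 0 (S = 65): V_0 = e^(−0.05)·[0.3232·19.2122 + 0.6768·0.1230] = 5.9849

5.98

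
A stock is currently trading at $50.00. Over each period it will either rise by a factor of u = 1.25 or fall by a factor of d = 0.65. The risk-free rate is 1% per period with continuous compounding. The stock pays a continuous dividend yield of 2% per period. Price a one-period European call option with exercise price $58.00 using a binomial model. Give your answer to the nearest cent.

$2.52

Per-period risk-free factor R = e^0.01 = 1.0101; dividend-adjusted growth = e^(0.01−0.02) = 0.9900.
Risk-neutral probability p = (0.9900 − 0.65)/(1.25 − 0.65) = 0.3400/0.6000 = 0.5667
Terminal stock prices: S_u = 62.5, S_d = 32.5
Terminal payoffs (S − K): max(4.5, 0) = 4.5, max(-25.5, 0) = 0
Node 0 (S = 50): V_0 = e^(−0.01)·[0.5667·4.5000 + 0.4333·0.0000] = 2.5250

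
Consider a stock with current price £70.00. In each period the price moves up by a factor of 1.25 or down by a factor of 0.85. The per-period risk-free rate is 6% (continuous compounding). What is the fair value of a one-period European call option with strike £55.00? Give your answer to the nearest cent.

£18.20

Risk-neutral probability p = (e^0.06 − 0.85)/(1.25 − 0.85) = 0.2118/0.4000 = 0.5296
Terminal stock prices: S_u = 87.5, S_d = 59.5
Terminal payoffs (S − K): max(32.5, 0) = 32.5, max(4.5, 0) = 4.5
Node 0 (S = 70): V_0 = e^(−0.06)·[0.5296·32.5000 + 0.4704·4.5000] = 18.2030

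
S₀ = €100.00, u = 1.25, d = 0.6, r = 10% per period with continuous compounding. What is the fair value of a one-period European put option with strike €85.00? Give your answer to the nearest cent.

Risk-neutral probability p = (e^0.1 − 0.6)/(1.25 − 0.6) = 0.5052/0.6500 = 0.7772
Terminal stock prices: S_u = 125, S_d = 60
Terminal payoffs (K − S): max(-40, 0) = 0, max(25, 0) = 25
Node 0 (S = 100): V_0 = e^(−0.1)·[0.7772·0.0000 + 0.2228·25.0000] = 5.0403

€5.04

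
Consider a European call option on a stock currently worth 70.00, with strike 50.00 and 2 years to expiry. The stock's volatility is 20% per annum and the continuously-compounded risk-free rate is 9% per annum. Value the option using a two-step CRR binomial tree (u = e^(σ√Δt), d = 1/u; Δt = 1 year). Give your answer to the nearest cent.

28.49

CRR parameters: u = e^(σ√Δt) = e^(0.2·√1) = 1.2214, d = 1/u = 0.8187
Per-period rate: rΔt = 0.09·1 = 0.09, so R = e^0.09 = 1.0942
Risk-neutral probability p = (e^0.09 − 0.8187)/(1.2214 − 0.8187) = 0.2754/0.4027 = 0.6840
Terminal stock prices: S_uu = 104.4, S_ud = 70, S_dd = 46.92
Terminal payoffs (S − K): max(54.43, 0) = 54.43, max(20, 0) = 20, max(-3.078, 0) = 0
Node u (S = 85.5): V_u = e^(−0.09)·[0.6840·54.4277 + 0.3160·20.0000] = 39.8016
Node d (S = 57.31): V_d = e^(−0.09)·[0.6840·20.0000 + 0.3160·0.0000] = 12.5033
Node 0 (S = 70): V_0 = e^(−0.09)·[0.6840·39.8016 + 0.3160·12.5033] = 28.4931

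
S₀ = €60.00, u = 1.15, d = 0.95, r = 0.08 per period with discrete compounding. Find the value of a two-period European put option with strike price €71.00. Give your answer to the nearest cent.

Risk-neutral probability p = (1 + 0.08 − 0.95)/(1.15 − 0.95) = 0.1300/0.2000 = 0.6500
Terminal stock prices: S_uu = 79.35, S_ud = 65.55, S_dd = 54.15
Terminal payoffs (K − S): max(-8.35, 0) = 0, max(5.45, 0) = 5.45, max(16.85, 0) = 16.85
Node u (S = 69): V_u = 1/1.08·[0.6500·0.0000 + 0.3500·5.4500] = 1.7662
Node d (S = 57): V_d = 1/1.08·[0.6500·5.4500 + 0.3500·16.8500] = 8.7407
Node 0 (S = 60): V_0 = 1/1.08·[0.6500·1.7662 + 0.3500·8.7407] = 3.8956

€3.90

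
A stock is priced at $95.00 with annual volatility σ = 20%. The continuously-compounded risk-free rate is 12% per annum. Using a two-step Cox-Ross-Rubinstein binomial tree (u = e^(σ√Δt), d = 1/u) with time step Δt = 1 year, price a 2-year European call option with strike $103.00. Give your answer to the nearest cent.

$17.91

CRR parameters: u = e^(σ√Δt) = e^(0.2·√1) = 1.2214, d = 1/u = 0.8187
Per-period rate: rΔt = 0.12·1 = 0.12, so R = e^0.12 = 1.1275
Risk-neutral probability p = (e^0.12 − 0.8187)/(1.2214 − 0.8187) = 0.3088/0.4027 = 0.7668
Terminal stock prices: S_uu = 141.7, S_ud = 95, S_dd = 63.68
Terminal payoffs (S − K): max(38.72, 0) = 38.72, max(-8, 0) = 0, max(-39.32, 0) = 0
Node u (S = 116): V_u = e^(−0.12)·[0.7668·38.7233 + 0.2332·0.0000] = 26.3351
Node d (S = 77.78): V_d = e^(−0.12)·[0.7668·0.0000 + 0.2332·0.0000] = 0.0000
Node 0 (S = 95): V_0 = e^(−0.12)·[0.7668·26.3351 + 0.2332·0.0000] = 17.9101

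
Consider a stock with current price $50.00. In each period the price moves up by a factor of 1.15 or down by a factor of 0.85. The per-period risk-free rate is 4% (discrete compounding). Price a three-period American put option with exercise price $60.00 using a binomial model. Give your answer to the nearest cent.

$10.00

Risk-neutral probability p = (1 + 0.04 − 0.85)/(1.15 − 0.85) = 0.1900/0.3000 = 0.6333
Terminal stock prices: S_uuu = 76.04, S_uud = 56.21, S_udd = 41.54, S_ddd = 30.71
Terminal payoffs (K − S): max(-16.04, 0) = 0, max(3.794, 0) = 3.794, max(18.46, 0) = 18.46, max(29.29, 0) = 29.29
Node uu (S = 66.12): continuation = 1/1.04·[0.6333·0.0000 + 0.3667·3.7938] = 1.3375; exercise value = 0.0000 ≤ continuation, so V_uu = 1.3375
Node ud (S = 48.87): continuation = 1/1.04·[0.6333·3.7938 + 0.3667·18.4563] = 8.8173; exercise value = 11.1250 > continuation, so V_ud = 11.1250 (exercise)
Node dd (S = 36.12): continuation = 1/1.04·[0.6333·18.4563 + 0.3667·29.2938] = 21.5673; exercise value = 23.8750 > continuation, so V_dd = 23.8750 (exercise)
Node u (S = 57.5): continuation = 1/1.04·[0.6333·1.3375 + 0.3667·11.1250] = 4.7368; exercise value = 2.5000 ≤ continuation, so V_u = 4.7368
Node d (S = 42.5): continuation = 1/1.04·[0.6333·11.1250 + 0.3667·23.8750] = 15.1923; exercise value = 17.5000 > continuation, so V_d = 17.5000 (exercise)
Node 0 (S = 50): continuation = 1/1.04·[0.6333·4.7368 + 0.3667·17.5000] = 9.0545; exercise value = 10.0000 > continuation, so V_0 = 10.0000 (exercise)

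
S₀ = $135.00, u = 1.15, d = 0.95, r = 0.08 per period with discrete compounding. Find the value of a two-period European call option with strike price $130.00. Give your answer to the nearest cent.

Risk-neutral probability p = (1 + 0.08 − 0.95)/(1.15 − 0.95) = 0.1300/0.2000 = 0.6500
Terminal stock prices: S_uu = 178.5, S_ud = 147.5, S_dd = 121.8
Terminal payoffs (S − K): max(48.54, 0) = 48.54, max(17.49, 0) = 17.49, max(-8.163, 0) = 0
Node u (S = 155.2): V_u = 1/1.08·[0.6500·48.5375 + 0.3500·17.4875] = 34.8796
Node d (S = 128.2): V_d = 1/1.08·[0.6500·17.4875 + 0.3500·0.0000] = 10.5249
Node 0 (S = 135): V_0 = 1/1.08·[0.6500·34.8796 + 0.3500·10.5249] = 24.4032

$24.40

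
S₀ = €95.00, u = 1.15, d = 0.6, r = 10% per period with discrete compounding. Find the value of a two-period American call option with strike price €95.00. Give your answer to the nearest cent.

€20.93

Risk-neutral probability p = (1 + 0.1 − 0.6)/(1.15 − 0.6) = 0.5000/0.5500 = 0.9091
Terminal stock prices: S_uu = 125.6, S_ud = 65.55, S_dd = 34.2
Terminal payoffs (S − K): max(30.64, 0) = 30.64, max(-29.45, 0) = 0, max(-60.8, 0) = 0
Node u (S = 109.2): continuation = 1/1.1·[0.9091·30.6375 + 0.0909·0.0000] = 25.3202; exercise value = 14.2500 ≤ continuation, so V_u = 25.3202
Node d (S = 57): continuation = 1/1.1·[0.9091·0.0000 + 0.0909·0.0000] = 0.0000; exercise value = 0.0000 ≤ continuation, so V_d = 0.0000
Node 0 (S = 95): continuation = 1/1.1·[0.9091·25.3202 + 0.0909·0.0000] = 20.9258; exercise value = 0.0000 ≤ continuation, so V_0 = 20.9258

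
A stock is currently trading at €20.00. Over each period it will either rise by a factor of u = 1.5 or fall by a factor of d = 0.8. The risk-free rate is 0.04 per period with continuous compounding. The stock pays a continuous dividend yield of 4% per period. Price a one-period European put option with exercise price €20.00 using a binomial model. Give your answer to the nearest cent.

€2.75

Per-period risk-free factor R = e^0.04 = 1.0408; dividend-adjusted growth = e^(0.04−0.04) = 1.0000.
Risk-neutral probability p = (1.0000 − 0.8)/(1.5 − 0.8) = 0.2000/0.7000 = 0.2857
Terminal stock prices: S_u = 30, S_d = 16
Terminal payoffs (K − S): max(-10, 0) = 0, max(4, 0) = 4
Node 0 (S = 20): V_0 = e^(−0.04)·[0.2857·0.0000 + 0.7143·4.0000] = 2.7451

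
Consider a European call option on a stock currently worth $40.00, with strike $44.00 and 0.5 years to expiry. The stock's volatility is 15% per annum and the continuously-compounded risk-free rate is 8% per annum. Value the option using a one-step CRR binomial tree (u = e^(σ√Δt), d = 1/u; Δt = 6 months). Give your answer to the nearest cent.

CRR parameters: u = e^(σ√Δt) = e^(0.15·√0.5) = 1.1119, d = 1/u = 0.8994
Per-period rate: rΔt = 0.08·0.5 = 0.04, so R = e^0.04 = 1.0408
Risk-neutral probability p = (e^0.04 − 0.8994)/(1.1119 − 0.8994) = 0.1414/0.2125 = 0.6655
Terminal stock prices: S_u = 44.48, S_d = 35.97
Terminal payoffs (S − K): max(0.4758, 0) = 0.4758, max(-8.025, 0) = 0
Node 0 (S = 40): V_0 = e^(−0.04)·[0.6655·0.4758 + 0.3345·0.0000] = 0.3043

$0.30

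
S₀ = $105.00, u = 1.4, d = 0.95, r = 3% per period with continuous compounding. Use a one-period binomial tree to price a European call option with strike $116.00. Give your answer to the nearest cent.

$5.38

Risk-neutral probability p = (e^0.03 − 0.95)/(1.4 − 0.95) = 0.0805/0.4500 = 0.1788
Terminal stock prices: S_u = 147, S_d = 99.75
Terminal payoffs (S − K): max(31, 0) = 31, max(-16.25, 0) = 0
Node 0 (S = 105): V_0 = e^(−0.03)·[0.1788·31.0000 + 0.8212·0.0000] = 5.3786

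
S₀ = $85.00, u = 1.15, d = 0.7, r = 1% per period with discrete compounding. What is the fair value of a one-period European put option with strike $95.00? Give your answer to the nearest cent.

$10.94

Risk-neutral probability p = (1 + 0.01 − 0.7)/(1.15 − 0.7) = 0.3100/0.4500 = 0.6889
Terminal stock prices: S_u = 97.75, S_d = 59.5
Terminal payoffs (K − S): max(-2.75, 0) = 0, max(35.5, 0) = 35.5
Node 0 (S = 85): V_0 = 1/1.01·[0.6889·0.0000 + 0.3111·35.5000] = 10.9351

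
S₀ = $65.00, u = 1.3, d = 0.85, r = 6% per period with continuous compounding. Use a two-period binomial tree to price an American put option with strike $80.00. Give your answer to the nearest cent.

Risk-neutral probability p = (e^0.06 − 0.85)/(1.3 − 0.85) = 0.2118/0.4500 = 0.4707
Terminal stock prices: S_uu = 109.9, S_ud = 71.83, S_dd = 46.96
Terminal payoffs (K − S): max(-29.85, 0) = 0, max(8.175, 0) = 8.175, max(33.04, 0) = 33.04
Node u (S = 84.5): continuation = e^(−0.06)·[0.4707·0.0000 + 0.5293·8.1750] = 4.0747; exercise value = 0.0000 ≤ continuation, so V_u = 4.0747
Node d (S = 55.25): continuation = e^(−0.06)·[0.4707·8.1750 + 0.5293·33.0375] = 20.0912; exercise value = 24.7500 > continuation, so V_d = 24.7500 (exercise)
Node 0 (S = 65): continuation = e^(−0.06)·[0.4707·4.0747 + 0.5293·24.7500] = 14.1426; exercise value = 15.0000 > continuation, so V_0 = 15.0000 (exercise)

$15.00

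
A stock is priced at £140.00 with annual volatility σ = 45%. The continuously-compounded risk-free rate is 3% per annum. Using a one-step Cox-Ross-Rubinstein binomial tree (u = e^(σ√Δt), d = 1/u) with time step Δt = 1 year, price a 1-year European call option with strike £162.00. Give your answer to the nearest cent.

£23.58

CRR parameters: u = e^(σ√Δt) = e^(0.45·√1) = 1.5683, d = 1/u = 0.6376
Per-period rate: rΔt = 0.03·1 = 0.03, so R = e^0.03 = 1.0305
Risk-neutral probability p = (e^0.03 − 0.6376)/(1.5683 − 0.6376) = 0.3928/0.9307 = 0.4221
Terminal stock prices: S_u = 219.6, S_d = 89.27
Terminal payoffs (S − K): max(57.56, 0) = 57.56, max(-72.73, 0) = 0
Node 0 (S = 140): V_0 = e^(−0.03)·[0.4221·57.5637 + 0.5779·0.0000] = 23.5786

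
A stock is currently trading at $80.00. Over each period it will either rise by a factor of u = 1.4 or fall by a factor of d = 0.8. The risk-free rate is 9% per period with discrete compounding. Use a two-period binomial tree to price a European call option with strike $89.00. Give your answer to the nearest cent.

Risk-neutral probability p = (1 + 0.09 − 0.8)/(1.4 − 0.8) = 0.2900/0.6000 = 0.4833
Terminal stock prices: S_uu = 156.8, S_ud = 89.6, S_dd = 51.2
Terminal payoffs (S − K): max(67.8, 0) = 67.8, max(0.6, 0) = 0.6, max(-37.8, 0) = 0
Node u (S = 112): V_u = 1/1.09·[0.4833·67.8000 + 0.5167·0.6000] = 30.3486
Node d (S = 64): V_d = 1/1.09·[0.4833·0.6000 + 0.5167·0.0000] = 0.2661
Node 0 (S = 80): V_0 = 1/1.09·[0.4833·30.3486 + 0.5167·0.2661] = 13.5835

$13.58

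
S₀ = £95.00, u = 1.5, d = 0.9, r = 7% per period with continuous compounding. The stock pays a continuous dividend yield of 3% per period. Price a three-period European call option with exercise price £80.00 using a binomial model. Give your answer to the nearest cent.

Per-period risk-free factor R = e^0.07 = 1.0725; dividend-adjusted growth = e^(0.07−0.03) = 1.0408.
Risk-neutral probability p = (1.0408 − 0.9)/(1.5 − 0.9) = 0.1408/0.6000 = 0.2347
Terminal stock prices: S_uuu = 320.6, S_uud = 192.4, S_udd = 115.4, S_ddd = 69.26
Terminal payoffs (S − K): max(240.6, 0) = 240.6, max(112.4, 0) = 112.4, max(35.43, 0) = 35.43, max(-10.74, 0) = 0
Node uu (S = 213.8): V_uu = e^(−0.07)·[0.2347·240.6250 + 0.7653·112.3750] = 132.8412
Node ud (S = 128.2): V_ud = e^(−0.07)·[0.2347·112.3750 + 0.7653·35.4250] = 49.8681
Node dd (S = 76.95): V_dd = e^(−0.07)·[0.2347·35.4250 + 0.7653·0.0000] = 7.7516
Node u (S = 142.5): V_u = e^(−0.07)·[0.2347·132.8412 + 0.7653·49.8681] = 64.6528
Node d (S = 85.5): V_d = e^(−0.07)·[0.2347·49.8681 + 0.7653·7.7516] = 16.4435
Node 0 (S = 95): V_0 = e^(−0.07)·[0.2347·64.6528 + 0.7653·16.4435] = 25.8809

£25.88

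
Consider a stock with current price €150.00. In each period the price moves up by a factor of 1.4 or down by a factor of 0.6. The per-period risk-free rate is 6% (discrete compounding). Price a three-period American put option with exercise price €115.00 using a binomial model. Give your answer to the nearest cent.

€16.68

Risk-neutral probability p = (1 + 0.06 − 0.6)/(1.4 − 0.6) = 0.4600/0.8000 = 0.5750
Terminal stock prices: S_uuu = 411.6, S_uud = 176.4, S_udd = 75.6, S_ddd = 32.4
Terminal payoffs (K − S): max(-296.6, 0) = 0, max(-61.4, 0) = 0, max(39.4, 0) = 39.4, max(82.6, 0) = 82.6
Node uu (S = 294): continuation = 1/1.06·[0.5750·0.0000 + 0.4250·0.0000] = 0.0000; exercise value = 0.0000 ≤ continuation, so V_uu = 0.0000
Node ud (S = 126): continuation = 1/1.06·[0.5750·0.0000 + 0.4250·39.4000] = 15.7972; exercise value = 0.0000 ≤ continuation, so V_ud = 15.7972
Node dd (S = 54): continuation = 1/1.06·[0.5750·39.4000 + 0.4250·82.6000] = 54.4906; exercise value = 61.0000 > continuation, so V_dd = 61.0000 (exercise)
Node u (S = 210): continuation = 1/1.06·[0.5750·0.0000 + 0.4250·15.7972] = 6.3338; exercise value = 0.0000 ≤ continuation, so V_u = 6.3338
Node d (S = 90): continuation = 1/1.06·[0.5750·15.7972 + 0.4250·61.0000] = 33.0268; exercise value = 25.0000 ≤ continuation, so V_d = 33.0268
Node 0 (S = 150): continuation = 1/1.06·[0.5750·6.3338 + 0.4250·33.0268] = 16.6776; exercise value = 0.0000 ≤ continuation, so V_0 = 16.6776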